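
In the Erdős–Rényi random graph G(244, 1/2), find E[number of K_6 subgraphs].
E[# K_6] = C(244, 6) · (1/2)^C(6, 2) = 275489565912 / 2^15 = 34436195739/4096 ≈ 8407274.350342

For each 6-subset S of vertices (there are C(244, 6) = 275489565912 such S), let X_S = 1 if S induces a K_6 (all C(6, 2) = 15 edges present). Then P(X_S = 1) = (1/2)^15 = 1/32768. By linearity of expectation, E[# K_6] = C(244, 6) · (1/2)^15 = 275489565912 / 32768 = 34436195739/4096 ≈ 8407274.350342.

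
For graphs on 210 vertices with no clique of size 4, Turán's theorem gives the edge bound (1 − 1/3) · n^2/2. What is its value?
Turán density bound = (2/3) · 210^2/2 = 14700

Turán's theorem: ex(n, K_{r+1}) is achieved by the complete r-partite Turán graph T(n, r) with parts as balanced as possible, and is at most (1 − 1/r) · n^2/2. For r = 3, n = 210: the density bound is (2/3) · 44100/2 = 14700. Since 3 ∣ 210, the Turán graph T(210, 3) has parts of equal size 70, and its edge count e(T(210, 3)) = 14700 attains the density bound exactly.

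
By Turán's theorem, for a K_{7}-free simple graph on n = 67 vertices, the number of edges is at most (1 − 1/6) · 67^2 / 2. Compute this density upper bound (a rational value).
Turán density bound = (5/6) · 67^2/2 = 22445/12 ≈ 1870.4167

Turán's theorem: ex(n, K_{r+1}) is achieved by the complete r-partite Turán graph T(n, r) with parts as balanced as possible, and is at most (1 − 1/r) · n^2/2. For r = 6, n = 67: the density bound is (5/6) · 4489/2 = 22445/12 ≈ 1870.4167. The integer-valued extremum is e(T(67, 6)) = 1870, which is strictly less than the density bound 22445/12 since 6 ∤ 67 (the parts of T(67, 6) cannot all be equal).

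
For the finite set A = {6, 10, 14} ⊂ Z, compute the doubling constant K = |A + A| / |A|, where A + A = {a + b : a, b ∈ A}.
K = |A + A| / |A| = 5/3

Enumerate A + A = {a + b : a, b ∈ A}. With |A| = 3, there are |A|^2 = 9 ordered sum pairs; collecting distinct values, A + A = {12, 16, 20, 24, 28}, so |A + A| = 5. Thus K = 5/3. Here |A + A| = 2|A| − 1 = 5, the minimum possible — so K = 5/3 is minimal, which holds iff A is an arithmetic progression.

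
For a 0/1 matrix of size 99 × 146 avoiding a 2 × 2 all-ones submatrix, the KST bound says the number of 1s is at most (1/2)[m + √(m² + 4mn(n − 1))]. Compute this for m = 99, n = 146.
z(99, 146; 2, 2) ≤ (1/2)[99 + √(99² + 4·99·146·145)] = (1/2)[99 + √8393121] = 1498.0442

Kővári–Sós–Turán: let r_1, ..., r_99 be the row sums and z = Σ r_i the total number of 1s. Each pair of columns can share at most one row with both entries 1 (else a 2×2 all-ones block appears), so Σ_i C(r_i, 2) ≤ C(146, 2) = 10585. By convexity Σ_i C(r_i, 2) ≥ 99·C(z/99, 2) = z(z − 99)/(2·99), giving z² − 99z − 99·146·145 ≤ 0 and hence z ≤ (1/2)[99 + √(9801 + 4·2095830)] = (1/2)[99 + √8393121] ≈ (1/2)(99 + 2897.0884) = 1498.0442.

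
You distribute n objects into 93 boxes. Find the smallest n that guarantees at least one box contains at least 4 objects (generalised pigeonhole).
n = (4 − 1)·93 + 1 = 280

By the generalised pigeonhole principle, to guarantee some box contains ≥ r objects we need more than (r − 1) · k objects total. Threshold: n = (r − 1) · k + 1. With r = 4 and k = 93: n = 3 · 93 + 1 = 279 + 1 = 280. For n = 279 = 3 · 93, we can put exactly 3 objects in every box, avoiding 4 in any single one — so 280 is tight.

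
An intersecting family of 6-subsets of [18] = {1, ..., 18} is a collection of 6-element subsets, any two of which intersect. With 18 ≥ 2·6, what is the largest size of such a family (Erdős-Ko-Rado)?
max |F| = C(17, 5) = 6188

The Erdős-Ko-Rado theorem states: for n ≥ 2k, an intersecting family of k-subsets of an n-element set has size at most C(n − 1, k − 1), with equality for 'star' families {A ⊆ [n] : |A| = k, i ∈ A} (fix an element i). For n = 18, k = 6: C(17, 5) = 6188.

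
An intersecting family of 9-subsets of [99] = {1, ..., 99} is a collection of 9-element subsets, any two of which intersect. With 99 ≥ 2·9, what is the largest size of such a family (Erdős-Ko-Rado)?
max |F| = C(98, 8) = 157366449604

Erdős-Ko-Rado (1961): when n ≥ 2k, max |F| = C(n−1, k−1). The bound is attained by the star {A : i ∈ A} for any fixed i ∈ [n]. Here C(99−1, 9−1) = C(98, 8) = 157366449604.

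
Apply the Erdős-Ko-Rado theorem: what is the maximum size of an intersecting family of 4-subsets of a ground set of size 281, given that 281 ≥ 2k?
max |F| = C(280, 3) = 3619560

The Erdős-Ko-Rado theorem states: for n ≥ 2k, an intersecting family of k-subsets of an n-element set has size at most C(n − 1, k − 1), with equality for 'star' families {A ⊆ [n] : |A| = k, i ∈ A} (fix an element i). For n = 281, k = 4: C(280, 3) = 3619560.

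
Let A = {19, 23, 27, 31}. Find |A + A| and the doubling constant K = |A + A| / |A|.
K = |A + A| / |A| = 7/4

Enumerate A + A = {a + b : a, b ∈ A}. With |A| = 4, there are |A|^2 = 16 ordered sum pairs; collecting distinct values, A + A = {38, 42, 46, 50, 54, 58, 62}, so |A + A| = 7. Thus K = 7/4. Here |A + A| = 2|A| − 1 = 7, the minimum possible — so K = 7/4 is minimal, which holds iff A is an arithmetic progression.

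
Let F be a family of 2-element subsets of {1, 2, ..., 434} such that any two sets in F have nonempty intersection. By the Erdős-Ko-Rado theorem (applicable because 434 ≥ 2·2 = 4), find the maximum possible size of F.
max |F| = C(433, 1) = 433

Erdős-Ko-Rado (1961): when n ≥ 2k, max |F| = C(n−1, k−1). The bound is attained by the star {A : i ∈ A} for any fixed i ∈ [n]. Here C(434−1, 2−1) = C(433, 1) = 433.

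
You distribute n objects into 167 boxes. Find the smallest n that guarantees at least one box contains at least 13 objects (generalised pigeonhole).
n = (13 − 1)·167 + 1 = 2005

By the generalised pigeonhole principle, to guarantee some box contains ≥ r objects we need more than (r − 1) · k objects total. Threshold: n = (r − 1) · k + 1. With r = 13 and k = 167: n = 12 · 167 + 1 = 2004 + 1 = 2005. For n = 2004 = 12 · 167, we can put exactly 12 objects in every box, avoiding 13 in any single one — so 2005 is tight.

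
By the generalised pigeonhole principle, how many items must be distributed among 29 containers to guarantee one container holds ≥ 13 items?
n = (13 − 1)·29 + 1 = 349

By the generalised pigeonhole principle, to guarantee some box contains ≥ r objects we need more than (r − 1) · k objects total. Threshold: n = (r − 1) · k + 1. With r = 13 and k = 29: n = 12 · 29 + 1 = 348 + 1 = 349. For n = 348 = 12 · 29, we can put exactly 12 objects in every box, avoiding 13 in any single one — so 349 is tight.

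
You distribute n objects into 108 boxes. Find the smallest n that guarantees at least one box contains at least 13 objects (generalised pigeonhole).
n = (13 − 1)·108 + 1 = 1297

By the generalised pigeonhole principle, to guarantee some box contains ≥ r objects we need more than (r − 1) · k objects total. Threshold: n = (r − 1) · k + 1. With r = 13 and k = 108: n = 12 · 108 + 1 = 1296 + 1 = 1297. For n = 1296 = 12 · 108, we can put exactly 12 objects in every box, avoiding 13 in any single one — so 1297 is tight.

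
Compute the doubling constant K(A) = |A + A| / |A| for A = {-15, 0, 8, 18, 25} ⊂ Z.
K = |A + A| / |A| = 15/5 = 3

Enumerate A + A = {a + b : a, b ∈ A}. With |A| = 5, there are |A|^2 = 25 ordered sum pairs; collecting distinct values, A + A = {-30, -15, -7, 0, 3, 8, 10, 16, 18, 25, 26, 33, 36, 43, 50}, so |A + A| = 15. Thus K = 15/5 = 3. For comparison, the minimum possible |A + A| over all 5-element sets is 2·5 − 1 = 9 (so min K = 9/5), attained only by arithmetic progressions.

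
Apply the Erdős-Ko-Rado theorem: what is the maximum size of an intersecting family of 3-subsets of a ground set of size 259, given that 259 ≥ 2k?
max |F| = C(258, 2) = 33153

Erdős-Ko-Rado (1961): when n ≥ 2k, max |F| = C(n−1, k−1). The bound is attained by the star {A : i ∈ A} for any fixed i ∈ [n]. Here C(259−1, 3−1) = C(258, 2) = 33153.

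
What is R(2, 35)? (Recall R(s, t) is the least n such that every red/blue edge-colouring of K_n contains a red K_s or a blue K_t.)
R(2, 35) = 35

R(2, k) = k for all k ≥ 2: in a 2-colouring of K_k, either some edge is red (a red K_2) or all edges are blue (a blue K_k). And K_{34} coloured all-blue has no blue K_35, so R(2, 35) > 34. Hence R(2, 35) = 35.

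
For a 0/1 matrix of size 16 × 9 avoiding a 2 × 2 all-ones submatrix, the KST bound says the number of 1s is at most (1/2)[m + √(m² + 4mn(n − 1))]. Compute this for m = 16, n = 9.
z(16, 9; 2, 2) ≤ (1/2)[16 + √(16² + 4·16·9·8)] = (1/2)[16 + √4864] = 42.8712

Kővári–Sós–Turán: let r_1, ..., r_16 be the row sums and z = Σ r_i the total number of 1s. Each pair of columns can share at most one row with both entries 1 (else a 2×2 all-ones block appears), so Σ_i C(r_i, 2) ≤ C(9, 2) = 36. By convexity Σ_i C(r_i, 2) ≥ 16·C(z/16, 2) = z(z − 16)/(2·16), giving z² − 16z − 16·9·8 ≤ 0 and hence z ≤ (1/2)[16 + √(256 + 4·1152)] = (1/2)[16 + √4864] ≈ (1/2)(16 + 69.7424) = 42.8712.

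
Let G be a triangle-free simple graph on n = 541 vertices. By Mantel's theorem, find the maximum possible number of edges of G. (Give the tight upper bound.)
ex(541, K_3) = ⌊541^2/4⌋ = 73170

Mantel (1907): a triangle-free graph on n vertices has at most ⌊n^2/4⌋ edges, with equality for the complete bipartite graph K_{⌊n/2⌋, ⌈n/2⌉}. For n = 541: ⌊541^2/4⌋ = ⌊292681/4⌋ = 73170. The extremal graph is K_{270, 271}, which has 270·271 = 73170 edges.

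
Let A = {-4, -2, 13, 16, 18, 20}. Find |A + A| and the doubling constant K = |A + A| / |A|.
K = |A + A| / |A| = 18/6 = 3

Enumerate A + A = {a + b : a, b ∈ A}. With |A| = 6, there are |A|^2 = 36 ordered sum pairs; collecting distinct values, A + A = {-8, -6, -4, 9, 11, 12, 14, 16, 18, 26, 29, 31, 32, 33, 34, 36, 38, 40}, so |A + A| = 18. Thus K = 18/6 = 3. For comparison, the minimum possible |A + A| over all 6-element sets is 2·6 − 1 = 11 (so min K = 11/6), attained only by arithmetic progressions.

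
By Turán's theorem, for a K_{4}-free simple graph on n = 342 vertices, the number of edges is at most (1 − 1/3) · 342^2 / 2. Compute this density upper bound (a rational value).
Turán density bound = (2/3) · 342^2/2 = 38988

Turán's theorem: ex(n, K_{r+1}) is achieved by the complete r-partite Turán graph T(n, r) with parts as balanced as possible, and is at most (1 − 1/r) · n^2/2. For r = 3, n = 342: the density bound is (2/3) · 116964/2 = 38988. Since 3 ∣ 342, the Turán graph T(342, 3) has parts of equal size 114, and its edge count e(T(342, 3)) = 38988 attains the density bound exactly.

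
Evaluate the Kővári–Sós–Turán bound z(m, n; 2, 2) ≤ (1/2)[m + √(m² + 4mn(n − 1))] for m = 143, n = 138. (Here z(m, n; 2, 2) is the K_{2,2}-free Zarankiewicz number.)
z(143, 138; 2, 2) ≤ (1/2)[143 + √(143² + 4·143·138·137)] = (1/2)[143 + √10834681] = 1717.3038

Kővári–Sós–Turán: let r_1, ..., r_143 be the row sums and z = Σ r_i the total number of 1s. Each pair of columns can share at most one row with both entries 1 (else a 2×2 all-ones block appears), so Σ_i C(r_i, 2) ≤ C(138, 2) = 9453. By convexity Σ_i C(r_i, 2) ≥ 143·C(z/143, 2) = z(z − 143)/(2·143), giving z² − 143z − 143·138·137 ≤ 0 and hence z ≤ (1/2)[143 + √(20449 + 4·2703558)] = (1/2)[143 + √10834681] ≈ (1/2)(143 + 3291.6077) = 1717.3038.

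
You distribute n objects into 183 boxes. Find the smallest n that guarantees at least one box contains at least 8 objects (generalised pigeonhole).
n = (8 − 1)·183 + 1 = 1282

By the generalised pigeonhole principle, to guarantee some box contains ≥ r objects we need more than (r − 1) · k objects total. Threshold: n = (r − 1) · k + 1. With r = 8 and k = 183: n = 7 · 183 + 1 = 1281 + 1 = 1282. For n = 1281 = 7 · 183, we can put exactly 7 objects in every box, avoiding 8 in any single one — so 1282 is tight.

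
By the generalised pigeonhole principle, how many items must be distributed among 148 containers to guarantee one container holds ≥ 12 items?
n = (12 − 1)·148 + 1 = 1629

By the generalised pigeonhole principle, to guarantee some box contains ≥ r objects we need more than (r − 1) · k objects total. Threshold: n = (r − 1) · k + 1. With r = 12 and k = 148: n = 11 · 148 + 1 = 1628 + 1 = 1629. For n = 1628 = 11 · 148, we can put exactly 11 objects in every box, avoiding 12 in any single one — so 1629 is tight.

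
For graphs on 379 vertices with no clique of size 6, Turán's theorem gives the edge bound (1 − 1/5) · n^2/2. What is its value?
Turán density bound = (4/5) · 379^2/2 = 287282/5 ≈ 57456.4

Turán's theorem: ex(n, K_{r+1}) is achieved by the complete r-partite Turán graph T(n, r) with parts as balanced as possible, and is at most (1 − 1/r) · n^2/2. For r = 5, n = 379: the density bound is (4/5) · 143641/2 = 287282/5 ≈ 57456.4. The integer-valued extremum is e(T(379, 5)) = 57456, which is strictly less than the density bound 287282/5 since 5 ∤ 379 (the parts of T(379, 5) cannot all be equal).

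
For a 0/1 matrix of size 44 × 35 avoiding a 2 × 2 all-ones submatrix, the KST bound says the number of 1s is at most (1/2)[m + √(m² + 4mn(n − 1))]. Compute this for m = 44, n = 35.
z(44, 35; 2, 2) ≤ (1/2)[44 + √(44² + 4·44·35·34)] = (1/2)[44 + √211376] = 251.8782

Kővári–Sós–Turán: let r_1, ..., r_44 be the row sums and z = Σ r_i the total number of 1s. Each pair of columns can share at most one row with both entries 1 (else a 2×2 all-ones block appears), so Σ_i C(r_i, 2) ≤ C(35, 2) = 595. By convexity Σ_i C(r_i, 2) ≥ 44·C(z/44, 2) = z(z − 44)/(2·44), giving z² − 44z − 44·35·34 ≤ 0 and hence z ≤ (1/2)[44 + √(1936 + 4·52360)] = (1/2)[44 + √211376] ≈ (1/2)(44 + 459.7565) = 251.8782.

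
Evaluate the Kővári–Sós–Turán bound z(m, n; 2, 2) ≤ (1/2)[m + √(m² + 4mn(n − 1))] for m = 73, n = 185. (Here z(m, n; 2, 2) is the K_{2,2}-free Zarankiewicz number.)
z(73, 185; 2, 2) ≤ (1/2)[73 + √(73² + 4·73·185·184)] = (1/2)[73 + √9945009] = 1613.2854

Kővári–Sós–Turán: let r_1, ..., r_73 be the row sums and z = Σ r_i the total number of 1s. Each pair of columns can share at most one row with both entries 1 (else a 2×2 all-ones block appears), so Σ_i C(r_i, 2) ≤ C(185, 2) = 17020. By convexity Σ_i C(r_i, 2) ≥ 73·C(z/73, 2) = z(z − 73)/(2·73), giving z² − 73z − 73·185·184 ≤ 0 and hence z ≤ (1/2)[73 + √(5329 + 4·2484920)] = (1/2)[73 + √9945009] ≈ (1/2)(73 + 3153.5708) = 1613.2854.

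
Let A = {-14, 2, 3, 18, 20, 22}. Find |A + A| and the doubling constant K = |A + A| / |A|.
K = |A + A| / |A| = 18/6 = 3

Enumerate A + A = {a + b : a, b ∈ A}. With |A| = 6, there are |A|^2 = 36 ordered sum pairs; collecting distinct values, A + A = {-28, -12, -11, 4, 5, 6, 8, 20, 21, 22, 23, 24, 25, 36, 38, 40, 42, 44}, so |A + A| = 18. Thus K = 18/6 = 3. For comparison, the minimum possible |A + A| over all 6-element sets is 2·6 − 1 = 11 (so min K = 11/6), attained only by arithmetic progressions.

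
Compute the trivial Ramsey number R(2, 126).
R(2, 126) = 126

R(2, k) = k for all k ≥ 2: in a 2-colouring of K_k, either some edge is red (a red K_2) or all edges are blue (a blue K_k). And K_{125} coloured all-blue has no blue K_126, so R(2, 126) > 125. Hence R(2, 126) = 126.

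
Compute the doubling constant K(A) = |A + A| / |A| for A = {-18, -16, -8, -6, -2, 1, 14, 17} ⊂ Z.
K = |A + A| / |A| = 32/8 = 4

Enumerate A + A = {a + b : a, b ∈ A}. With |A| = 8, there are |A|^2 = 64 ordered sum pairs; collecting distinct values, A + A = {-36, -34, -32, -26, -24, -22, -20, -18, -17, -16, -15, -14, -12, -10, -8, -7, -5, -4, -2, -1, 1, 2, 6, 8, 9, 11, 12, 15, 18, 28, 31, 34}, so |A + A| = 32. Thus K = 32/8 = 4. For comparison, the minimum possible |A + A| over all 8-element sets is 2·8 − 1 = 15 (so min K = 15/8), attained only by arithmetic progressions.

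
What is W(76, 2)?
W(76, 2) = 76 + 1 = 77

A 2-term AP is any pair of integers, so a monochromatic 2-AP exists iff some colour is used at least twice. With 76 colours, the colouring i ↦ i on {1, ..., 76} uses each colour once, avoiding any monochromatic pair, so W(76, 2) > 76. For {1, ..., 77}, pigeonhole forces two integers of the same colour, which form a monochromatic 2-AP. Hence W(76, 2) = 77.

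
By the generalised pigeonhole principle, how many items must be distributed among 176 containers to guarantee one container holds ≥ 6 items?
n = (6 − 1)·176 + 1 = 881

By the generalised pigeonhole principle, to guarantee some box contains ≥ r objects we need more than (r − 1) · k objects total. Threshold: n = (r − 1) · k + 1. With r = 6 and k = 176: n = 5 · 176 + 1 = 880 + 1 = 881. For n = 880 = 5 · 176, we can put exactly 5 objects in every box, avoiding 6 in any single one — so 881 is tight.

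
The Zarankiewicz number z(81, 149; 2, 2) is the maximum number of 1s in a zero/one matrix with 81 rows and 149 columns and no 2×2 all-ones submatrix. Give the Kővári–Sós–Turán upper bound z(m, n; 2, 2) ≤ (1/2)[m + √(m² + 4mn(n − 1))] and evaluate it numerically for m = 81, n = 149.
z(81, 149; 2, 2) ≤ (1/2)[81 + √(81² + 4·81·149·148)] = (1/2)[81 + √7151409] = 1377.6059

Kővári–Sós–Turán: let r_1, ..., r_81 be the row sums and z = Σ r_i the total number of 1s. Each pair of columns can share at most one row with both entries 1 (else a 2×2 all-ones block appears), so Σ_i C(r_i, 2) ≤ C(149, 2) = 11026. By convexity Σ_i C(r_i, 2) ≥ 81·C(z/81, 2) = z(z − 81)/(2·81), giving z² − 81z − 81·149·148 ≤ 0 and hence z ≤ (1/2)[81 + √(6561 + 4·1786212)] = (1/2)[81 + √7151409] ≈ (1/2)(81 + 2674.2118) = 1377.6059.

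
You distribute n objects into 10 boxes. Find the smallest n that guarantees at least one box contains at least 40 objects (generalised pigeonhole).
n = (40 − 1)·10 + 1 = 391

By the generalised pigeonhole principle, to guarantee some box contains ≥ r objects we need more than (r − 1) · k objects total. Threshold: n = (r − 1) · k + 1. With r = 40 and k = 10: n = 39 · 10 + 1 = 390 + 1 = 391. For n = 390 = 39 · 10, we can put exactly 39 objects in every box, avoiding 40 in any single one — so 391 is tight.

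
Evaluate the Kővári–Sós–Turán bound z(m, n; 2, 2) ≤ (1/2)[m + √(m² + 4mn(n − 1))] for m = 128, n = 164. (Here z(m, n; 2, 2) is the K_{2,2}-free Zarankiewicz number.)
z(128, 164; 2, 2) ≤ (1/2)[128 + √(128² + 4·128·164·163)] = (1/2)[128 + √13703168] = 1914.8895

Kővári–Sós–Turán: let r_1, ..., r_128 be the row sums and z = Σ r_i the total number of 1s. Each pair of columns can share at most one row with both entries 1 (else a 2×2 all-ones block appears), so Σ_i C(r_i, 2) ≤ C(164, 2) = 13366. By convexity Σ_i C(r_i, 2) ≥ 128·C(z/128, 2) = z(z − 128)/(2·128), giving z² − 128z − 128·164·163 ≤ 0 and hence z ≤ (1/2)[128 + √(16384 + 4·3421696)] = (1/2)[128 + √13703168] ≈ (1/2)(128 + 3701.779) = 1914.8895.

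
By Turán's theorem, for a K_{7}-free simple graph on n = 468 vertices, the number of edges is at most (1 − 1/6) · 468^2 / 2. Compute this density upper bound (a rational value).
Turán density bound = (5/6) · 468^2/2 = 91260

Turán's theorem: ex(n, K_{r+1}) is achieved by the complete r-partite Turán graph T(n, r) with parts as balanced as possible, and is at most (1 − 1/r) · n^2/2. For r = 6, n = 468: the density bound is (5/6) · 219024/2 = 91260. Since 6 ∣ 468, the Turán graph T(468, 6) has parts of equal size 78, and its edge count e(T(468, 6)) = 91260 attains the density bound exactly.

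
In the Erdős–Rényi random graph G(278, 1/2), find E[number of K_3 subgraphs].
E[# K_3] = C(278, 3) · (1/2)^C(3, 2) = 3542276 / 2^3 = 885569/2 = 442784.5

For each 3-subset S of vertices (there are C(278, 3) = 3542276 such S), let X_S = 1 if S induces a K_3 (all C(3, 2) = 3 edges present). Then P(X_S = 1) = (1/2)^3 = 1/8. By linearity of expectation, E[# K_3] = C(278, 3) · (1/2)^3 = 3542276 / 8 = 885569/2 = 442784.5.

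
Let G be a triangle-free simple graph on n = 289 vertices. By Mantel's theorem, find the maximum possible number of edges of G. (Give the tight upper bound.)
ex(289, K_3) = ⌊289^2/4⌋ = 20880

Mantel (1907): a triangle-free graph on n vertices has at most ⌊n^2/4⌋ edges, with equality for the complete bipartite graph K_{⌊n/2⌋, ⌈n/2⌉}. For n = 289: ⌊289^2/4⌋ = ⌊83521/4⌋ = 20880. The extremal graph is K_{144, 145}, which has 144·145 = 20880 edges.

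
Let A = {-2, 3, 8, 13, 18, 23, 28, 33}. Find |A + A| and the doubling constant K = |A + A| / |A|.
K = |A + A| / |A| = 15/8

Enumerate A + A = {a + b : a, b ∈ A}. With |A| = 8, there are |A|^2 = 64 ordered sum pairs; collecting distinct values, A + A = {-4, 1, 6, 11, 16, 21, 26, 31, 36, 41, 46, 51, 56, 61, 66}, so |A + A| = 15. Thus K = 15/8. Here |A + A| = 2|A| − 1 = 15, the minimum possible — so K = 15/8 is minimal, which holds iff A is an arithmetic progression.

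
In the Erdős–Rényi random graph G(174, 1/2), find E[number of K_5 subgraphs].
E[# K_5] = C(174, 5) · (1/2)^C(5, 2) = 1254260034 / 2^10 = 627130017/512 ≈ 1224863.314453

For each 5-subset S of vertices (there are C(174, 5) = 1254260034 such S), let X_S = 1 if S induces a K_5 (all C(5, 2) = 10 edges present). Then P(X_S = 1) = (1/2)^10 = 1/1024. By linearity of expectation, E[# K_5] = C(174, 5) · (1/2)^10 = 1254260034 / 1024 = 627130017/512 ≈ 1224863.314453.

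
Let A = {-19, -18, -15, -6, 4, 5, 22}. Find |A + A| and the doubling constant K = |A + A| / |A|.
K = |A + A| / |A| = 27/7

Enumerate A + A = {a + b : a, b ∈ A}. With |A| = 7, there are |A|^2 = 49 ordered sum pairs; collecting distinct values, A + A = {-38, -37, -36, -34, -33, -30, -25, -24, -21, -15, -14, -13, -12, -11, -10, -2, -1, 3, 4, 7, 8, 9, 10, 16, 26, 27, 44}, so |A + A| = 27. Thus K = 27/7. For comparison, the minimum possible |A + A| over all 7-element sets is 2·7 − 1 = 13 (so min K = 13/7), attained only by arithmetic progressions.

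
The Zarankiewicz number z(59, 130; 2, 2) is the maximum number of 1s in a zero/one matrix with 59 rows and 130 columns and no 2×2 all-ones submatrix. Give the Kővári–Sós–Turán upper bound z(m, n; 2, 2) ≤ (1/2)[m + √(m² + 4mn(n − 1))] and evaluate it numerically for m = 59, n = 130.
z(59, 130; 2, 2) ≤ (1/2)[59 + √(59² + 4·59·130·129)] = (1/2)[59 + √3961201] = 1024.6383

Kővári–Sós–Turán: let r_1, ..., r_59 be the row sums and z = Σ r_i the total number of 1s. Each pair of columns can share at most one row with both entries 1 (else a 2×2 all-ones block appears), so Σ_i C(r_i, 2) ≤ C(130, 2) = 8385. By convexity Σ_i C(r_i, 2) ≥ 59·C(z/59, 2) = z(z − 59)/(2·59), giving z² − 59z − 59·130·129 ≤ 0 and hence z ≤ (1/2)[59 + √(3481 + 4·989430)] = (1/2)[59 + √3961201] ≈ (1/2)(59 + 1990.2766) = 1024.6383.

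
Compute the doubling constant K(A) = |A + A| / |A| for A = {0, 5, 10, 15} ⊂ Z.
K = |A + A| / |A| = 7/4

Enumerate A + A = {a + b : a, b ∈ A}. With |A| = 4, there are |A|^2 = 16 ordered sum pairs; collecting distinct values, A + A = {0, 5, 10, 15, 20, 25, 30}, so |A + A| = 7. Thus K = 7/4. Here |A + A| = 2|A| − 1 = 7, the minimum possible — so K = 7/4 is minimal, which holds iff A is an arithmetic progression.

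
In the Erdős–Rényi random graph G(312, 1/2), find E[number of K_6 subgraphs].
E[# K_6] = C(312, 6) · (1/2)^C(6, 2) = 1220651676244 / 2^15 = 305162919061/8192 ≈ 37251332.893188

For each 6-subset S of vertices (there are C(312, 6) = 1220651676244 such S), let X_S = 1 if S induces a K_6 (all C(6, 2) = 15 edges present). Then P(X_S = 1) = (1/2)^15 = 1/32768. By linearity of expectation, E[# K_6] = C(312, 6) · (1/2)^15 = 1220651676244 / 32768 = 305162919061/8192 ≈ 37251332.893188.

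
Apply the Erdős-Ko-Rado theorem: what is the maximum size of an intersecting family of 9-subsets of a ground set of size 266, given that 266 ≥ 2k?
max |F| = C(265, 8) = 542150225230185

The Erdős-Ko-Rado theorem states: for n ≥ 2k, an intersecting family of k-subsets of an n-element set has size at most C(n − 1, k − 1), with equality for 'star' families {A ⊆ [n] : |A| = k, i ∈ A} (fix an element i). For n = 266, k = 9: C(265, 8) = 542150225230185.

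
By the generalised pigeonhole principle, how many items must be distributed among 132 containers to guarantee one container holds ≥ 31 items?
n = (31 − 1)·132 + 1 = 3961

By the generalised pigeonhole principle, to guarantee some box contains ≥ r objects we need more than (r − 1) · k objects total. Threshold: n = (r − 1) · k + 1. With r = 31 and k = 132: n = 30 · 132 + 1 = 3960 + 1 = 3961. For n = 3960 = 30 · 132, we can put exactly 30 objects in every box, avoiding 31 in any single one — so 3961 is tight.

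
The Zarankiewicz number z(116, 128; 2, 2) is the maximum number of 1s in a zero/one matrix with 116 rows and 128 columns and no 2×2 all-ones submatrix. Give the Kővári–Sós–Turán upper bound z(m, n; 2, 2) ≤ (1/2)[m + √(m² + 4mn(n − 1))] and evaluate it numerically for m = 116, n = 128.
z(116, 128; 2, 2) ≤ (1/2)[116 + √(116² + 4·116·128·127)] = (1/2)[116 + √7556240] = 1432.4308

Kővári–Sós–Turán: let r_1, ..., r_116 be the row sums and z = Σ r_i the total number of 1s. Each pair of columns can share at most one row with both entries 1 (else a 2×2 all-ones block appears), so Σ_i C(r_i, 2) ≤ C(128, 2) = 8128. By convexity Σ_i C(r_i, 2) ≥ 116·C(z/116, 2) = z(z − 116)/(2·116), giving z² − 116z − 116·128·127 ≤ 0 and hence z ≤ (1/2)[116 + √(13456 + 4·1885696)] = (1/2)[116 + √7556240] ≈ (1/2)(116 + 2748.8616) = 1432.4308.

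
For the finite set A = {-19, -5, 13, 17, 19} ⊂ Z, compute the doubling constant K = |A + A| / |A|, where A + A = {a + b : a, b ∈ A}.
K = |A + A| / |A| = 15/5 = 3

Enumerate A + A = {a + b : a, b ∈ A}. With |A| = 5, there are |A|^2 = 25 ordered sum pairs; collecting distinct values, A + A = {-38, -24, -10, -6, -2, 0, 8, 12, 14, 26, 30, 32, 34, 36, 38}, so |A + A| = 15. Thus K = 15/5 = 3. For comparison, the minimum possible |A + A| over all 5-element sets is 2·5 − 1 = 9 (so min K = 9/5), attained only by arithmetic progressions.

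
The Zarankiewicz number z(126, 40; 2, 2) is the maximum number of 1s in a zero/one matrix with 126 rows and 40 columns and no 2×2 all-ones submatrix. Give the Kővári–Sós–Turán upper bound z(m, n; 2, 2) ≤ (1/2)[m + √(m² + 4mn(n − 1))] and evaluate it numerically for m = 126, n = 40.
z(126, 40; 2, 2) ≤ (1/2)[126 + √(126² + 4·126·40·39)] = (1/2)[126 + √802116] = 510.8046

Kővári–Sós–Turán: let r_1, ..., r_126 be the row sums and z = Σ r_i the total number of 1s. Each pair of columns can share at most one row with both entries 1 (else a 2×2 all-ones block appears), so Σ_i C(r_i, 2) ≤ C(40, 2) = 780. By convexity Σ_i C(r_i, 2) ≥ 126·C(z/126, 2) = z(z − 126)/(2·126), giving z² − 126z − 126·40·39 ≤ 0 and hence z ≤ (1/2)[126 + √(15876 + 4·196560)] = (1/2)[126 + √802116] ≈ (1/2)(126 + 895.6093) = 510.8046.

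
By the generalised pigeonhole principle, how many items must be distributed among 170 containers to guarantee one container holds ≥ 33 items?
n = (33 − 1)·170 + 1 = 5441

By the generalised pigeonhole principle, to guarantee some box contains ≥ r objects we need more than (r − 1) · k objects total. Threshold: n = (r − 1) · k + 1. With r = 33 and k = 170: n = 32 · 170 + 1 = 5440 + 1 = 5441. For n = 5440 = 32 · 170, we can put exactly 32 objects in every box, avoiding 33 in any single one — so 5441 is tight.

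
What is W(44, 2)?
W(44, 2) = 44 + 1 = 45

A 2-term AP is any pair of integers, so a monochromatic 2-AP exists iff some colour is used at least twice. With 44 colours, the colouring i ↦ i on {1, ..., 44} uses each colour once, avoiding any monochromatic pair, so W(44, 2) > 44. For {1, ..., 45}, pigeonhole forces two integers of the same colour, which form a monochromatic 2-AP. Hence W(44, 2) = 45.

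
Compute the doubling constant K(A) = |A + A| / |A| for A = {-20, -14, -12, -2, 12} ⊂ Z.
K = |A + A| / |A| = 15/5 = 3

Enumerate A + A = {a + b : a, b ∈ A}. With |A| = 5, there are |A|^2 = 25 ordered sum pairs; collecting distinct values, A + A = {-40, -34, -32, -28, -26, -24, -22, -16, -14, -8, -4, -2, 0, 10, 24}, so |A + A| = 15. Thus K = 15/5 = 3. For comparison, the minimum possible |A + A| over all 5-element sets is 2·5 − 1 = 9 (so min K = 9/5), attained only by arithmetic progressions.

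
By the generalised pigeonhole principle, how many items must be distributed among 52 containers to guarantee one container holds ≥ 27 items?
n = (27 − 1)·52 + 1 = 1353

By the generalised pigeonhole principle, to guarantee some box contains ≥ r objects we need more than (r − 1) · k objects total. Threshold: n = (r − 1) · k + 1. With r = 27 and k = 52: n = 26 · 52 + 1 = 1352 + 1 = 1353. For n = 1352 = 26 · 52, we can put exactly 26 objects in every box, avoiding 27 in any single one — so 1353 is tight.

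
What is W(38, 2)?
W(38, 2) = 38 + 1 = 39

A 2-term AP is any pair of integers, so a monochromatic 2-AP exists iff some colour is used at least twice. With 38 colours, the colouring i ↦ i on {1, ..., 38} uses each colour once, avoiding any monochromatic pair, so W(38, 2) > 38. For {1, ..., 39}, pigeonhole forces two integers of the same colour, which form a monochromatic 2-AP. Hence W(38, 2) = 39.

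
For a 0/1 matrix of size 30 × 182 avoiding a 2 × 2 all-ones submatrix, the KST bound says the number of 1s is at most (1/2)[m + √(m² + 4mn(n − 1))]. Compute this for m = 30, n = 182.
z(30, 182; 2, 2) ≤ (1/2)[30 + √(30² + 4·30·182·181)] = (1/2)[30 + √3953940] = 1009.2258

Kővári–Sós–Turán: let r_1, ..., r_30 be the row sums and z = Σ r_i the total number of 1s. Each pair of columns can share at most one row with both entries 1 (else a 2×2 all-ones block appears), so Σ_i C(r_i, 2) ≤ C(182, 2) = 16471. By convexity Σ_i C(r_i, 2) ≥ 30·C(z/30, 2) = z(z − 30)/(2·30), giving z² − 30z − 30·182·181 ≤ 0 and hence z ≤ (1/2)[30 + √(900 + 4·988260)] = (1/2)[30 + √3953940] ≈ (1/2)(30 + 1988.4517) = 1009.2258.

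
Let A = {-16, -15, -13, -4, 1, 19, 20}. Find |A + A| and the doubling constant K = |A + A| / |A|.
K = |A + A| / |A| = 27/7

Enumerate A + A = {a + b : a, b ∈ A}. With |A| = 7, there are |A|^2 = 49 ordered sum pairs; collecting distinct values, A + A = {-32, -31, -30, -29, -28, -26, -20, -19, -17, -15, -14, -12, -8, -3, 2, 3, 4, 5, 6, 7, 15, 16, 20, 21, 38, 39, 40}, so |A + A| = 27. Thus K = 27/7. For comparison, the minimum possible |A + A| over all 7-element sets is 2·7 − 1 = 13 (so min K = 13/7), attained only by arithmetic progressions.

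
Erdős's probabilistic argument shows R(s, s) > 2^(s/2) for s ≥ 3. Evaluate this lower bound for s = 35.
2^(35/2) = 185363.8; so R(35, 35) > 185363.8

Colour each edge of K_n uniformly at random with red/blue. The expected number of monochromatic K_35 is C(n, 35) · 2 · 2^(−C(35,2)). If C(n, 35) · 2^(1 − C(35,2)) < 1, then with positive probability no monochromatic K_35 exists, so R(35, 35) > n. The standard estimate C(n, 35) ≤ n^35/35! shows this inequality holds whenever n ≤ 2^(35/2) (since 35! · 2^(C(35,2) − 1) > 2^(35^2/2) ≥ n^35). Hence R(35, 35) > 2^(35/2) = 185363.8.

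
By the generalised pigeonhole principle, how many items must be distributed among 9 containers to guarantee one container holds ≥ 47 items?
n = (47 − 1)·9 + 1 = 415

By the generalised pigeonhole principle, to guarantee some box contains ≥ r objects we need more than (r − 1) · k objects total. Threshold: n = (r − 1) · k + 1. With r = 47 and k = 9: n = 46 · 9 + 1 = 414 + 1 = 415. For n = 414 = 46 · 9, we can put exactly 46 objects in every box, avoiding 47 in any single one — so 415 is tight.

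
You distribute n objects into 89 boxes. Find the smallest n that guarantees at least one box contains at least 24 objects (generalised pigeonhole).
n = (24 − 1)·89 + 1 = 2048

By the generalised pigeonhole principle, to guarantee some box contains ≥ r objects we need more than (r − 1) · k objects total. Threshold: n = (r − 1) · k + 1. With r = 24 and k = 89: n = 23 · 89 + 1 = 2047 + 1 = 2048. For n = 2047 = 23 · 89, we can put exactly 23 objects in every box, avoiding 24 in any single one — so 2048 is tight.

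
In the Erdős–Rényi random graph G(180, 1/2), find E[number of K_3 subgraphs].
E[# K_3] = C(180, 3) · (1/2)^C(3, 2) = 955860 / 2^3 = 238965/2 = 119482.5

For each 3-subset S of vertices (there are C(180, 3) = 955860 such S), let X_S = 1 if S induces a K_3 (all C(3, 2) = 3 edges present). Then P(X_S = 1) = (1/2)^3 = 1/8. By linearity of expectation, E[# K_3] = C(180, 3) · (1/2)^3 = 955860 / 8 = 238965/2 = 119482.5.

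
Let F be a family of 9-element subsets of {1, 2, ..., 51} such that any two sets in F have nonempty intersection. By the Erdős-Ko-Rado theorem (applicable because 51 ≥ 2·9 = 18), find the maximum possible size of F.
max |F| = C(50, 8) = 536878650

The Erdős-Ko-Rado theorem states: for n ≥ 2k, an intersecting family of k-subsets of an n-element set has size at most C(n − 1, k − 1), with equality for 'star' families {A ⊆ [n] : |A| = k, i ∈ A} (fix an element i). For n = 51, k = 9: C(50, 8) = 536878650.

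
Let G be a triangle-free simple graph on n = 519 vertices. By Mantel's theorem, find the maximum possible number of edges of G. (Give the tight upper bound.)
ex(519, K_3) = ⌊519^2/4⌋ = 67340

Mantel (1907): a triangle-free graph on n vertices has at most ⌊n^2/4⌋ edges, with equality for the complete bipartite graph K_{⌊n/2⌋, ⌈n/2⌉}. For n = 519: ⌊519^2/4⌋ = ⌊269361/4⌋ = 67340. The extremal graph is K_{259, 260}, which has 259·260 = 67340 edges.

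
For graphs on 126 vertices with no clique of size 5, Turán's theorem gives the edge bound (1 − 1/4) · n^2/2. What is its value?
Turán density bound = (3/4) · 126^2/2 = 11907/2 ≈ 5953.5

Turán's theorem: ex(n, K_{r+1}) is achieved by the complete r-partite Turán graph T(n, r) with parts as balanced as possible, and is at most (1 − 1/r) · n^2/2. For r = 4, n = 126: the density bound is (3/4) · 15876/2 = 11907/2 ≈ 5953.5. The integer-valued extremum is e(T(126, 4)) = 5953, which is strictly less than the density bound 11907/2 since 4 ∤ 126 (the parts of T(126, 4) cannot all be equal).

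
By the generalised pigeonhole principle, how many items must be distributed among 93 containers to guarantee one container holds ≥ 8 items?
n = (8 − 1)·93 + 1 = 652

By the generalised pigeonhole principle, to guarantee some box contains ≥ r objects we need more than (r − 1) · k objects total. Threshold: n = (r − 1) · k + 1. With r = 8 and k = 93: n = 7 · 93 + 1 = 651 + 1 = 652. For n = 651 = 7 · 93, we can put exactly 7 objects in every box, avoiding 8 in any single one — so 652 is tight.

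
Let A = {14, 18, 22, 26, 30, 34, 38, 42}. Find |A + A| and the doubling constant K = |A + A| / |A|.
K = |A + A| / |A| = 15/8

Enumerate A + A = {a + b : a, b ∈ A}. With |A| = 8, there are |A|^2 = 64 ordered sum pairs; collecting distinct values, A + A = {28, 32, 36, 40, 44, 48, 52, 56, 60, 64, 68, 72, 76, 80, 84}, so |A + A| = 15. Thus K = 15/8. Here |A + A| = 2|A| − 1 = 15, the minimum possible — so K = 15/8 is minimal, which holds iff A is an arithmetic progression.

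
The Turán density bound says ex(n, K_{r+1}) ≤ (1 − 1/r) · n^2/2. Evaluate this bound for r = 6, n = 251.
Turán density bound = (5/6) · 251^2/2 = 315005/12 ≈ 26250.4167

Turán's theorem: ex(n, K_{r+1}) is achieved by the complete r-partite Turán graph T(n, r) with parts as balanced as possible, and is at most (1 − 1/r) · n^2/2. For r = 6, n = 251: the density bound is (5/6) · 63001/2 = 315005/12 ≈ 26250.4167. The integer-valued extremum is e(T(251, 6)) = 26250, which is strictly less than the density bound 315005/12 since 6 ∤ 251 (the parts of T(251, 6) cannot all be equal).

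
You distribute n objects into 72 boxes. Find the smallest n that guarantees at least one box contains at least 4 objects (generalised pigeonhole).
n = (4 − 1)·72 + 1 = 217

By the generalised pigeonhole principle, to guarantee some box contains ≥ r objects we need more than (r − 1) · k objects total. Threshold: n = (r − 1) · k + 1. With r = 4 and k = 72: n = 3 · 72 + 1 = 216 + 1 = 217. For n = 216 = 3 · 72, we can put exactly 3 objects in every box, avoiding 4 in any single one — so 217 is tight.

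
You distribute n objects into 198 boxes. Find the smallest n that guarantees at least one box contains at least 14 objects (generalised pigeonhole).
n = (14 − 1)·198 + 1 = 2575

By the generalised pigeonhole principle, to guarantee some box contains ≥ r objects we need more than (r − 1) · k objects total. Threshold: n = (r − 1) · k + 1. With r = 14 and k = 198: n = 13 · 198 + 1 = 2574 + 1 = 2575. For n = 2574 = 13 · 198, we can put exactly 13 objects in every box, avoiding 14 in any single one — so 2575 is tight.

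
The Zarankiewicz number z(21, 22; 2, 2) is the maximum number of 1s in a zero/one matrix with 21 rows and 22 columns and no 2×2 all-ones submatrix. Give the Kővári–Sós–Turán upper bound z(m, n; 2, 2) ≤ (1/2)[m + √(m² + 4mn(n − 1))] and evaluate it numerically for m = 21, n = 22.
z(21, 22; 2, 2) ≤ (1/2)[21 + √(21² + 4·21·22·21)] = (1/2)[21 + √39249] = 109.5568

Kővári–Sós–Turán: let r_1, ..., r_21 be the row sums and z = Σ r_i the total number of 1s. Each pair of columns can share at most one row with both entries 1 (else a 2×2 all-ones block appears), so Σ_i C(r_i, 2) ≤ C(22, 2) = 231. By convexity Σ_i C(r_i, 2) ≥ 21·C(z/21, 2) = z(z − 21)/(2·21), giving z² − 21z − 21·22·21 ≤ 0 and hence z ≤ (1/2)[21 + √(441 + 4·9702)] = (1/2)[21 + √39249] ≈ (1/2)(21 + 198.1136) = 109.5568.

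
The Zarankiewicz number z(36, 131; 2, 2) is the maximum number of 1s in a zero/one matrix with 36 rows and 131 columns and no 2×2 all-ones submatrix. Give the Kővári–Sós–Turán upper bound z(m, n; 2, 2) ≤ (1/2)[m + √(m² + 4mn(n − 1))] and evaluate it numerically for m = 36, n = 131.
z(36, 131; 2, 2) ≤ (1/2)[36 + √(36² + 4·36·131·130)] = (1/2)[36 + √2453616] = 801.2011

Kővári–Sós–Turán: let r_1, ..., r_36 be the row sums and z = Σ r_i the total number of 1s. Each pair of columns can share at most one row with both entries 1 (else a 2×2 all-ones block appears), so Σ_i C(r_i, 2) ≤ C(131, 2) = 8515. By convexity Σ_i C(r_i, 2) ≥ 36·C(z/36, 2) = z(z − 36)/(2·36), giving z² − 36z − 36·131·130 ≤ 0 and hence z ≤ (1/2)[36 + √(1296 + 4·613080)] = (1/2)[36 + √2453616] ≈ (1/2)(36 + 1566.4022) = 801.2011.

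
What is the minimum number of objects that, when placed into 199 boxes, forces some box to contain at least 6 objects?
n = (6 − 1)·199 + 1 = 996

By the generalised pigeonhole principle, to guarantee some box contains ≥ r objects we need more than (r − 1) · k objects total. Threshold: n = (r − 1) · k + 1. With r = 6 and k = 199: n = 5 · 199 + 1 = 995 + 1 = 996. For n = 995 = 5 · 199, we can put exactly 5 objects in every box, avoiding 6 in any single one — so 996 is tight.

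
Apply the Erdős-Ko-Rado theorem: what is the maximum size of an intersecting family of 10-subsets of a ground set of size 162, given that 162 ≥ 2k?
max |F| = C(161, 9) = 159516325748780

Erdős-Ko-Rado (1961): when n ≥ 2k, max |F| = C(n−1, k−1). The bound is attained by the star {A : i ∈ A} for any fixed i ∈ [n]. Here C(162−1, 10−1) = C(161, 9) = 159516325748780.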